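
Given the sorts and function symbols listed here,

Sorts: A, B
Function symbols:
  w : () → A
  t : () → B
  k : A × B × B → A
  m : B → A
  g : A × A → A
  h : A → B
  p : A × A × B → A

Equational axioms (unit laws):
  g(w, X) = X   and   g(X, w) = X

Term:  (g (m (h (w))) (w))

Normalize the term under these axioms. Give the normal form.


1. (g (m (h (w))) (w))  →  (m (h (w)))

normal form = (m (h (w)))


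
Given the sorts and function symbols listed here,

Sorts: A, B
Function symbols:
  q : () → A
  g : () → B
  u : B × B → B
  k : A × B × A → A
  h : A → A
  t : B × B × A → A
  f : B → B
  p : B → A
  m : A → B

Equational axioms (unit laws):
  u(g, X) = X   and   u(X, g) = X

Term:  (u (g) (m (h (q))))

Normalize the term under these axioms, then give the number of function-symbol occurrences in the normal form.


1. (u (g) (m (h (q))))  →  (m (h (q)))
normal form: (m (h (q)))

size = 3


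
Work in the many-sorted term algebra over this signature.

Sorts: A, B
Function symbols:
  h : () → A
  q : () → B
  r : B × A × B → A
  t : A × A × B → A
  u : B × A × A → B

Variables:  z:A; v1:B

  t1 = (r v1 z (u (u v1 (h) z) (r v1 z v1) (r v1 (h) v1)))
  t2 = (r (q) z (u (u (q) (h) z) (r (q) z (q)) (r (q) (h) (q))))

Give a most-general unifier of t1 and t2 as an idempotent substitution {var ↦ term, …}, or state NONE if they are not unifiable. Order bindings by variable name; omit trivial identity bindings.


{v1 ↦ (q)}


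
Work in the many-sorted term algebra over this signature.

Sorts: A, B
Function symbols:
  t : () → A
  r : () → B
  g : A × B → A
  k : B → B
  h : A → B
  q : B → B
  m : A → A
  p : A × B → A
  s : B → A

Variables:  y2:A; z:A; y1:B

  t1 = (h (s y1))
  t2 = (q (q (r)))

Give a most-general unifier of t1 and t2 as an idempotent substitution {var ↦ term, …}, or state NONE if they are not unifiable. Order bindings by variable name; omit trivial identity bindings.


head clash or occurs-check failure — not unifiable

NONE (not unifiable)


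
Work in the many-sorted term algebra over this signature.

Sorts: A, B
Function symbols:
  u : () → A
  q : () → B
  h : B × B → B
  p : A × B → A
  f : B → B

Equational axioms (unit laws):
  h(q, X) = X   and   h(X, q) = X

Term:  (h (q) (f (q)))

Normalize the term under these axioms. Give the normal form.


1. (h (q) (f (q)))  →  (f (q))

normal form = (f (q))


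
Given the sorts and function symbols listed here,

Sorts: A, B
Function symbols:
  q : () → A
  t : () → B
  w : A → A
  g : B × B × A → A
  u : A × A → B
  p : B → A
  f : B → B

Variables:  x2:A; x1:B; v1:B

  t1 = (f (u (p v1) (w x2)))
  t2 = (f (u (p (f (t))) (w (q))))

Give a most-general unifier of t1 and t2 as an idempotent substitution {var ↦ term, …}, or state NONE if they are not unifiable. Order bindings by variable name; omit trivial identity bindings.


{v1 ↦ (f (t)), x2 ↦ (q)}


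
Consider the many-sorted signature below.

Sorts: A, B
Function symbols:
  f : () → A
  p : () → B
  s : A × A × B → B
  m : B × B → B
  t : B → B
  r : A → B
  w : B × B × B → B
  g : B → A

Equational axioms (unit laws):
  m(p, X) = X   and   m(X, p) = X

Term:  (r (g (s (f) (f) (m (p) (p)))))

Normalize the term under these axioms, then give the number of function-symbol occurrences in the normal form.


size = 6

1. (r (g (s (f) (f) (m (p) (p)))))  →  (r (g (s (f) (f) (p))))
normal form: (r (g (s (f) (f) (p))))


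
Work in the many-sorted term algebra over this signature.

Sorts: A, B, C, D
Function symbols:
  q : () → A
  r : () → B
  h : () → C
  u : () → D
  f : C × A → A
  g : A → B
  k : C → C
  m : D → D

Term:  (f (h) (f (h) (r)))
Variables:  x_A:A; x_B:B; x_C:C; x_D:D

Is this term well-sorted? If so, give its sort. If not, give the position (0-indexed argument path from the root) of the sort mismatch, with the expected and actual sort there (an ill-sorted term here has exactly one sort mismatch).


ill-sorted at position [1, 1]: expected A, got B

  (h) : C
    (h) : C
    (r) : B
  (f (h) (r)) : ✗ arg 1 at [1, 1] has sort B, expected A


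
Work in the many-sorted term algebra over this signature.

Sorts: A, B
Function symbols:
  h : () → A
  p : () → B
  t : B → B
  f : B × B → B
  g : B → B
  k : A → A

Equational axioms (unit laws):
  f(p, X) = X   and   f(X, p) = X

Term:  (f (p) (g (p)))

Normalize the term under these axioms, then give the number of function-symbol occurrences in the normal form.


size = 2

1. (f (p) (g (p)))  →  (g (p))
normal form: (g (p))


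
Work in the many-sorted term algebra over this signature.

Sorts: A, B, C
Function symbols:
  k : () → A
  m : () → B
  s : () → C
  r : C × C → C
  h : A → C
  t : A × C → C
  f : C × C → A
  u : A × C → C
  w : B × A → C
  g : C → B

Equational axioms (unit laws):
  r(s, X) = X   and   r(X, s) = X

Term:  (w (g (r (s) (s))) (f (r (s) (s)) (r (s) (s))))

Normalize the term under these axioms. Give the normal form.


normal form = (w (g (s)) (f (s) (s)))

1. (w (g (r (s) (s))) (f (r (s) (s)) (r (s) (s))))  →  (w (g (s)) (f (r (s) (s)) (r (s) (s))))
2. (w (g (s)) (f (r (s) (s)) (r (s) (s))))  →  (w (g (s)) (f (s) (r (s) (s))))
3. (w (g (s)) (f (s) (r (s) (s))))  →  (w (g (s)) (f (s) (s)))


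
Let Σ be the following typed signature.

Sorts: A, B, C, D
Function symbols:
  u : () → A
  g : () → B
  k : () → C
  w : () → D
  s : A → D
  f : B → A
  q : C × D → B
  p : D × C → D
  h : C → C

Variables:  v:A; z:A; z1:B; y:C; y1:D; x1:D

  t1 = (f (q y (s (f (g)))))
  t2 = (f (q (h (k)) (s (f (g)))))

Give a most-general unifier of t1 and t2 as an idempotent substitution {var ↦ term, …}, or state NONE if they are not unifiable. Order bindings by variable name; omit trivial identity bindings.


{y ↦ (h (k))}


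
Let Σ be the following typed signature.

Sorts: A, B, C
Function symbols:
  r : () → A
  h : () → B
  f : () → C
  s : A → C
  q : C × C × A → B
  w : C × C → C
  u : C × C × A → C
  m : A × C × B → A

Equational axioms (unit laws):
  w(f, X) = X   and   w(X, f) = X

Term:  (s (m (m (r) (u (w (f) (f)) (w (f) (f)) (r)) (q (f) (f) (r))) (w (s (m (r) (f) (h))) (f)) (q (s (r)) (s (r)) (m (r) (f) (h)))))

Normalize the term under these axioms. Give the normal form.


normal form = (s (m (m (r) (u (f) (f) (r)) (q (f) (f) (r))) (s (m (r) (f) (h))) (q (s (r)) (s (r)) (m (r) (f) (h)))))

1. (s (m (m (r) (u (w (f) (f)) (w (f) (f)) (r)) (q (f) (f) (r))) (w (s (m (r) (f) (h))) (f)) (q (s (r)) (s (r)) (m (r) (f) (h)))))  →  (s (m (m (r) (u (f) (w (f) (f)) (r)) (q (f) (f) (r))) (w (s (m (r) (f) (h))) (f)) (q (s (r)) (s (r)) (m (r) (f) (h)))))
2. (s (m (m (r) (u (f) (w (f) (f)) (r)) (q (f) (f) (r))) (w (s (m (r) (f) (h))) (f)) (q (s (r)) (s (r)) (m (r) (f) (h)))))  →  (s (m (m (r) (u (f) (f) (r)) (q (f) (f) (r))) (w (s (m (r) (f) (h))) (f)) (q (s (r)) (s (r)) (m (r) (f) (h)))))
3. (s (m (m (r) (u (f) (f) (r)) (q (f) (f) (r))) (w (s (m (r) (f) (h))) (f)) (q (s (r)) (s (r)) (m (r) (f) (h)))))  →  (s (m (m (r) (u (f) (f) (r)) (q (f) (f) (r))) (s (m (r) (f) (h))) (q (s (r)) (s (r)) (m (r) (f) (h)))))


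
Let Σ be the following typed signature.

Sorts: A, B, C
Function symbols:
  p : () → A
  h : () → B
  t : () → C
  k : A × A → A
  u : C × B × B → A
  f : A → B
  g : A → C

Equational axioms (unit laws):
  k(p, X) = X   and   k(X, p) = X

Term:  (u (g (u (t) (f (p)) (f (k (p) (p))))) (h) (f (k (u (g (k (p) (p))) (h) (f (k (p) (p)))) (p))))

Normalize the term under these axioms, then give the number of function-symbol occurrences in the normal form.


1. (u (g (u (t) (f (p)) (f (k (p) (p))))) (h) (f (k (u (g (k (p) (p))) (h) (f (k (p) (p)))) (p))))  →  (u (g (u (t) (f (p)) (f (p)))) (h) (f (k (u (g (k (p) (p))) (h) (f (k (p) (p)))) (p))))
2. (u (g (u (t) (f (p)) (f (p)))) (h) (f (k (u (g (k (p) (p))) (h) (f (k (p) (p)))) (p))))  →  (u (g (u (t) (f (p)) (f (p)))) (h) (f (u (g (k (p) (p))) (h) (f (k (p) (p))))))
3. (u (g (u (t) (f (p)) (f (p)))) (h) (f (u (g (k (p) (p))) (h) (f (k (p) (p))))))  →  (u (g (u (t) (f (p)) (f (p)))) (h) (f (u (g (p)) (h) (f (k (p) (p))))))
4. (u (g (u (t) (f (p)) (f (p)))) (h) (f (u (g (p)) (h) (f (k (p) (p))))))  →  (u (g (u (t) (f (p)) (f (p)))) (h) (f (u (g (p)) (h) (f (p)))))
normal form: (u (g (u (t) (f (p)) (f (p)))) (h) (f (u (g (p)) (h) (f (p)))))

size = 16


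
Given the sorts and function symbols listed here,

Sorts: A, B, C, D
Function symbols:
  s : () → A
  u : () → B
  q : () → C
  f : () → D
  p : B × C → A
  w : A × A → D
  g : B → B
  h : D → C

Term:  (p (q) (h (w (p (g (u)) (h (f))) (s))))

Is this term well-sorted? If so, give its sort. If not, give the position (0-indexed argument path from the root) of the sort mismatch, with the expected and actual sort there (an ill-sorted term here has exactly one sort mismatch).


ill-sorted at position [0]: expected B, got C

  (q) : C
          (u) : B
        (g (u)) : B
          (f) : D
        (h (f)) : C
      (p (g (u)) (h (f))) : A
      (s) : A
    (w (p (g (u)) (h (f))) (s)) : D
  (h (w (p (g (u)) (h (f))) (s))) : C
(p (q) (h (w (p (g (u)) (h (f))) (s)))) : ✗ arg 0 at [0] has sort C, expected B


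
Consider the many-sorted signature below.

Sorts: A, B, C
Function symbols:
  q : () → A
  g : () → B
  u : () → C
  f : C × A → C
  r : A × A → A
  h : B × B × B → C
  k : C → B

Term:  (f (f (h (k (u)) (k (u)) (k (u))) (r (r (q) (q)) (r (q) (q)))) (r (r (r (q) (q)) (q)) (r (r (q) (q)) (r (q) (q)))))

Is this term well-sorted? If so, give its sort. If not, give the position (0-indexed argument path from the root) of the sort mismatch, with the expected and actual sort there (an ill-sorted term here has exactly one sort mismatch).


well-sorted; sort = C

        (u) : C
      (k (u)) : B
        (u) : C
      (k (u)) : B
        (u) : C
      (k (u)) : B
    (h (k (u)) (k (u)) (k (u))) : C
        (q) : A
        (q) : A
      (r (q) (q)) : A
        (q) : A
        (q) : A
      (r (q) (q)) : A
    (r (r (q) (q)) (r (q) (q))) : A
  (f (h (k (u)) (k (u)) (k (u))) (r (r (q) (q)) (r (q) (q)))) : C
        (q) : A
        (q) : A
      (r (q) (q)) : A
      (q) : A
    (r (r (q) (q)) (q)) : A
        (q) : A
        (q) : A
      (r (q) (q)) : A
        (q) : A
        (q) : A
      (r (q) (q)) : A
    (r (r (q) (q)) (r (q) (q))) : A
  (r (r (r (q) (q)) (q)) (r (r (q) (q)) (r (q) (q)))) : A
(f (f (h (k (u)) (k (u)) (k (u))) (r (r (q) (q)) (r (q) (q)))) (r (r (r (q) (q)) (q)) (r (r (q) (q)) (r (q) (q))))) : C


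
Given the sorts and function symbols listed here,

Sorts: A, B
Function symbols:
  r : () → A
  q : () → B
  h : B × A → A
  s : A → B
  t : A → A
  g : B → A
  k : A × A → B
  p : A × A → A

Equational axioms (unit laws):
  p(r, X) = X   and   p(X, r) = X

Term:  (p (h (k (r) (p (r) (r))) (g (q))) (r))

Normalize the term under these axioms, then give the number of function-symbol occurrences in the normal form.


1. (p (h (k (r) (p (r) (r))) (g (q))) (r))  →  (h (k (r) (p (r) (r))) (g (q)))
2. (h (k (r) (p (r) (r))) (g (q)))  →  (h (k (r) (r)) (g (q)))
normal form: (h (k (r) (r)) (g (q)))

size = 6


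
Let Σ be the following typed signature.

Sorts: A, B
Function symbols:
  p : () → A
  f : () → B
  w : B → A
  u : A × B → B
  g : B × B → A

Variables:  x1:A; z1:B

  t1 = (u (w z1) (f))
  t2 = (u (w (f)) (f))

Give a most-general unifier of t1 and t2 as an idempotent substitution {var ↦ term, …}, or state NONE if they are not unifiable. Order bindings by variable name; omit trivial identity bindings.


{z1 ↦ (f)}


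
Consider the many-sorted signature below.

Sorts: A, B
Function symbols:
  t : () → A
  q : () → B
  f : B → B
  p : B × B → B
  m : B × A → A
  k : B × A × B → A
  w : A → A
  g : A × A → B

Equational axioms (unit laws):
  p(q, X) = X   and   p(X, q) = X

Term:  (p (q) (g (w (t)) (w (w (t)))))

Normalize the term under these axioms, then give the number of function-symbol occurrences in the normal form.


size = 6

1. (p (q) (g (w (t)) (w (w (t)))))  →  (g (w (t)) (w (w (t))))
normal form: (g (w (t)) (w (w (t))))


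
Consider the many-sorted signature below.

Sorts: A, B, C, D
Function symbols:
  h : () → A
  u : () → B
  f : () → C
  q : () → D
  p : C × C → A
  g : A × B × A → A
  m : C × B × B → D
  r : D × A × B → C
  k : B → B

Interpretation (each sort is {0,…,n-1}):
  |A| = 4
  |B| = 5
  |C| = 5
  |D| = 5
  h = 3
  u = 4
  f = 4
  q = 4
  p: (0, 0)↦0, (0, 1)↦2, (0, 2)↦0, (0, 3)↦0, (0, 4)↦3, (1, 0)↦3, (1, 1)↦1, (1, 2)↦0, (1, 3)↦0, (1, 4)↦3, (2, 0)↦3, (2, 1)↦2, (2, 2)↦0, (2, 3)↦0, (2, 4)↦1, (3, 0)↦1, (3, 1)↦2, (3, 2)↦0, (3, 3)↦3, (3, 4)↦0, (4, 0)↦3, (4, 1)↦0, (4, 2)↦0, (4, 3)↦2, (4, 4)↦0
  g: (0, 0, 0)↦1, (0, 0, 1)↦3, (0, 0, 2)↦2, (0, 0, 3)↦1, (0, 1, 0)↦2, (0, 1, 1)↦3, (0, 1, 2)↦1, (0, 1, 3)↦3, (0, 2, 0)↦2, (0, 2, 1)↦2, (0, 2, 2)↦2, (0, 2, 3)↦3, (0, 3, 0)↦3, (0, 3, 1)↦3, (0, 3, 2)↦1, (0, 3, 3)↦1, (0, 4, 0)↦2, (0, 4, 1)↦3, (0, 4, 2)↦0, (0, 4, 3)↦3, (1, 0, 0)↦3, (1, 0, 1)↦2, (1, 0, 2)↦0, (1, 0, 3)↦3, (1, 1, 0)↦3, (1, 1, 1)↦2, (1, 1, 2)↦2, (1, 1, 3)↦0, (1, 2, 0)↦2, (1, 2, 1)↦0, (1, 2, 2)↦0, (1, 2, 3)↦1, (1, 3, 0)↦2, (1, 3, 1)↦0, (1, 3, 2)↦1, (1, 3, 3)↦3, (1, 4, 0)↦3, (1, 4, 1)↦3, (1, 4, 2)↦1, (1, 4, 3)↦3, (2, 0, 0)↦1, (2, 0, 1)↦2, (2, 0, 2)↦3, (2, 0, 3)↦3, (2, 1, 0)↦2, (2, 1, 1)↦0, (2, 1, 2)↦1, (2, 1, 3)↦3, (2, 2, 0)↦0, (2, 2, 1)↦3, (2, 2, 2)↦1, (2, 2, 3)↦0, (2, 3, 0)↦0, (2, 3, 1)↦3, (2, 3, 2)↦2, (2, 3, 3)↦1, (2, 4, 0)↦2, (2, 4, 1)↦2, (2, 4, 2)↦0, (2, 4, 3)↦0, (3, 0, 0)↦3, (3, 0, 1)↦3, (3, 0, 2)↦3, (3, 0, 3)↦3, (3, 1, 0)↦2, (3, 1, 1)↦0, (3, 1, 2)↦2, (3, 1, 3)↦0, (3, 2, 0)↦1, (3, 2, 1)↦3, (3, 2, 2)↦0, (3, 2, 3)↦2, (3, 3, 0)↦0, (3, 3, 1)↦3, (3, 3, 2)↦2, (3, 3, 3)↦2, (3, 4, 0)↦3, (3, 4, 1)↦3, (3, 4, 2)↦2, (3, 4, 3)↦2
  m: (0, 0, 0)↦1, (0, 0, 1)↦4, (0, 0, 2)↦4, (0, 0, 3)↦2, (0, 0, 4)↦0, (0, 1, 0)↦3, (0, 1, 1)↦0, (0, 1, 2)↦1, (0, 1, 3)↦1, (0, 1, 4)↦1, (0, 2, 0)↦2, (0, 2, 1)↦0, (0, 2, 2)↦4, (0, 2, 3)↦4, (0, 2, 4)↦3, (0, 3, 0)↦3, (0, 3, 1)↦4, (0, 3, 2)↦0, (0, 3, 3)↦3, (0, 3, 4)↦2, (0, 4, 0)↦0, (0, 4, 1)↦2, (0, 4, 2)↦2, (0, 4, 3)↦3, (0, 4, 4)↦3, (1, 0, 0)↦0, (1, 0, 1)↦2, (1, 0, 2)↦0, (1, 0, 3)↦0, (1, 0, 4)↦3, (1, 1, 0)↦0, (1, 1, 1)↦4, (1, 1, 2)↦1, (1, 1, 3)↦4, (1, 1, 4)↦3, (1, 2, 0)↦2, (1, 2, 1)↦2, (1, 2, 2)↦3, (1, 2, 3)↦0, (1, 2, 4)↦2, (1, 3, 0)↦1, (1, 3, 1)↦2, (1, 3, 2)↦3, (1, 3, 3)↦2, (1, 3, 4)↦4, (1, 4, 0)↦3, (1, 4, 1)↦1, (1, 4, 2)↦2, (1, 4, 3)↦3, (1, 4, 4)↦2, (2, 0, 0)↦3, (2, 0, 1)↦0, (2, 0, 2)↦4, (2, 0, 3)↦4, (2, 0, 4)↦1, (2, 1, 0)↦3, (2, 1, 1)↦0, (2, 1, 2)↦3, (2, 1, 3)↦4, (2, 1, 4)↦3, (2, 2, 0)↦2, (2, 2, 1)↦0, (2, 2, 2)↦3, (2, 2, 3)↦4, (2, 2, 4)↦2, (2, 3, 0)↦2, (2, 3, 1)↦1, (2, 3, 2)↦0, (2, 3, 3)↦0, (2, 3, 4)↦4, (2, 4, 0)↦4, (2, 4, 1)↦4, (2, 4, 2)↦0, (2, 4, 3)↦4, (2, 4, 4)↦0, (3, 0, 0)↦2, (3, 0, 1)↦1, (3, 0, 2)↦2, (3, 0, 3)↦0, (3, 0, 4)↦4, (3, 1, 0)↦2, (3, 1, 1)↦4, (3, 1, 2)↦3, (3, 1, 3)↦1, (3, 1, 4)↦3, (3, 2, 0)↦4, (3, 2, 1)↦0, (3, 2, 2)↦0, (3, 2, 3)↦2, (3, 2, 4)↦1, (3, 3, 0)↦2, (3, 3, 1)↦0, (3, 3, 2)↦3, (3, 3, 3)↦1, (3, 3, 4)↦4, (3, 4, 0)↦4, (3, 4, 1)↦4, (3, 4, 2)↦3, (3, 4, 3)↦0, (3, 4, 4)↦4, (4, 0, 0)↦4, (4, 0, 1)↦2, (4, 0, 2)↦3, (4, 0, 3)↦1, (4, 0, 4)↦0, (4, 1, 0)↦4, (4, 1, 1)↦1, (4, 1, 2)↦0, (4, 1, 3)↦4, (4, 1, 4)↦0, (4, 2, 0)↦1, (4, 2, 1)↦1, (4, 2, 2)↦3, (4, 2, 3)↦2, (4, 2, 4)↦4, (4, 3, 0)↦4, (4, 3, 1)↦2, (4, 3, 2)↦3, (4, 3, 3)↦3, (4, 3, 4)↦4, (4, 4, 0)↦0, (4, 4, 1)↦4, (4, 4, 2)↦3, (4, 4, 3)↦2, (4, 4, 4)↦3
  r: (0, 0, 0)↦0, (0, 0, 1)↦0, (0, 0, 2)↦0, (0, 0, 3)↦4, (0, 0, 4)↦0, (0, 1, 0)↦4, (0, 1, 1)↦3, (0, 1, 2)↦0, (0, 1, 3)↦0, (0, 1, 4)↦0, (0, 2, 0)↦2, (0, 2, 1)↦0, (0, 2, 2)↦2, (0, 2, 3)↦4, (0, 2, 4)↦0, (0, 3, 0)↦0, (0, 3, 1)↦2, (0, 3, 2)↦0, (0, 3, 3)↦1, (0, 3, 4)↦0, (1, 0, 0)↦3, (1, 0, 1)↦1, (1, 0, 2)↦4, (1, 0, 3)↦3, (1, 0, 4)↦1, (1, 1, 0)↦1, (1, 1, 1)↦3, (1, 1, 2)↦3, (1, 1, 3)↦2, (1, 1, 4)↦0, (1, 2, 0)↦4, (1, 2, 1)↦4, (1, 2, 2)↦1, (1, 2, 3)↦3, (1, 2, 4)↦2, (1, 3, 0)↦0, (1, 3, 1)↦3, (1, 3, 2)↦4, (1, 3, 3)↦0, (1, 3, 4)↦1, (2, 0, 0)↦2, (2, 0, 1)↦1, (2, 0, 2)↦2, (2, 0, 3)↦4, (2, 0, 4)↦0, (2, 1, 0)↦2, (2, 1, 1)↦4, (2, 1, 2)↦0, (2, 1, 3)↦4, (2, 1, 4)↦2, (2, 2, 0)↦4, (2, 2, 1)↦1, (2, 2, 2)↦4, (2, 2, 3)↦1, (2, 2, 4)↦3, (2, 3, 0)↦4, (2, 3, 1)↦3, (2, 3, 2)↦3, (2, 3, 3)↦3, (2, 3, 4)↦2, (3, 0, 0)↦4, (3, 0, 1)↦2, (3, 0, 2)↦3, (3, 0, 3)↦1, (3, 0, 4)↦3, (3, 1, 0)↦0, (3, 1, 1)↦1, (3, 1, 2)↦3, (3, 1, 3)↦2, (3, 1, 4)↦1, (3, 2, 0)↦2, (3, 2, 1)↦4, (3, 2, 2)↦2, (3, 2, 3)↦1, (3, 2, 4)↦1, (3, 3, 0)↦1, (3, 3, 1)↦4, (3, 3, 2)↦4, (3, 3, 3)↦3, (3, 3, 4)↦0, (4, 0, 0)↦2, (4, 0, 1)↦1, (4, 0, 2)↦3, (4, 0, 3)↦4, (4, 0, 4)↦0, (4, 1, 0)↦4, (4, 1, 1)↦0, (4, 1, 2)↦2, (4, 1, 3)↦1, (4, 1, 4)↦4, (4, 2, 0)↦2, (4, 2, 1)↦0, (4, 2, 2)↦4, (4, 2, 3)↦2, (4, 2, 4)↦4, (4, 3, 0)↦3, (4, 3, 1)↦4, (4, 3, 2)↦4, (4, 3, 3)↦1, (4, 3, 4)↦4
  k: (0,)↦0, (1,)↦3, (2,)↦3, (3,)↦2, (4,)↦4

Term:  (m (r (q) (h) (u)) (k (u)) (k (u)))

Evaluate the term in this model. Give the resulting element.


  q = 4
  h = 3
  u = 4
  (r (q) (h) (u)) = r(4, 3, 4) = 4
  u = 4
  (k (u)) = k(4,) = 4
  u = 4
  (k (u)) = k(4,) = 4
  (m (r (q) (h) (u)) (k (u)) (k (u))) = m(4, 4, 4) = 3

value = 3


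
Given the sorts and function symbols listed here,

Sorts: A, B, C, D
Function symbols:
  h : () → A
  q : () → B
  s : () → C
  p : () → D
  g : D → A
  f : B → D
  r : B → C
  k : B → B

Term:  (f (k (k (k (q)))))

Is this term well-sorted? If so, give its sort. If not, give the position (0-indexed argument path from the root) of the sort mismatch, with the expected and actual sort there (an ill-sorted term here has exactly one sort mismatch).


        (q) : B
      (k (q)) : B
    (k (k (q))) : B
  (k (k (k (q)))) : B
(f (k (k (k (q))))) : D

well-sorted; sort = D


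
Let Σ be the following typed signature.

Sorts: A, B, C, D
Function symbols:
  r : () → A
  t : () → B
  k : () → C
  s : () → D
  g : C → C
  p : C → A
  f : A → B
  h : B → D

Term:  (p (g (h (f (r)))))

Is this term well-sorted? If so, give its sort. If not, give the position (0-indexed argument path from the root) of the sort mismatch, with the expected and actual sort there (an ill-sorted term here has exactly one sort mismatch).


        (r) : A
      (f (r)) : B
    (h (f (r))) : D
  (g (h (f (r)))) : ✗ arg 0 at [0, 0] has sort D, expected C

ill-sorted at position [0, 0]: expected C, got D


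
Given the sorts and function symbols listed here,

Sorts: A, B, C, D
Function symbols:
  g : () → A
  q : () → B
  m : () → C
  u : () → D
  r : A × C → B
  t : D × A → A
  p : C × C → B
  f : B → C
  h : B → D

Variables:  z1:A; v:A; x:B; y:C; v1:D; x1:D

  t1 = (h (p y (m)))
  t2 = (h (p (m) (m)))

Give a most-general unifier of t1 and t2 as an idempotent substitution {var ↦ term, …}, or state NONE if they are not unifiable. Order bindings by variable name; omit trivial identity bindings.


{y ↦ (m)}


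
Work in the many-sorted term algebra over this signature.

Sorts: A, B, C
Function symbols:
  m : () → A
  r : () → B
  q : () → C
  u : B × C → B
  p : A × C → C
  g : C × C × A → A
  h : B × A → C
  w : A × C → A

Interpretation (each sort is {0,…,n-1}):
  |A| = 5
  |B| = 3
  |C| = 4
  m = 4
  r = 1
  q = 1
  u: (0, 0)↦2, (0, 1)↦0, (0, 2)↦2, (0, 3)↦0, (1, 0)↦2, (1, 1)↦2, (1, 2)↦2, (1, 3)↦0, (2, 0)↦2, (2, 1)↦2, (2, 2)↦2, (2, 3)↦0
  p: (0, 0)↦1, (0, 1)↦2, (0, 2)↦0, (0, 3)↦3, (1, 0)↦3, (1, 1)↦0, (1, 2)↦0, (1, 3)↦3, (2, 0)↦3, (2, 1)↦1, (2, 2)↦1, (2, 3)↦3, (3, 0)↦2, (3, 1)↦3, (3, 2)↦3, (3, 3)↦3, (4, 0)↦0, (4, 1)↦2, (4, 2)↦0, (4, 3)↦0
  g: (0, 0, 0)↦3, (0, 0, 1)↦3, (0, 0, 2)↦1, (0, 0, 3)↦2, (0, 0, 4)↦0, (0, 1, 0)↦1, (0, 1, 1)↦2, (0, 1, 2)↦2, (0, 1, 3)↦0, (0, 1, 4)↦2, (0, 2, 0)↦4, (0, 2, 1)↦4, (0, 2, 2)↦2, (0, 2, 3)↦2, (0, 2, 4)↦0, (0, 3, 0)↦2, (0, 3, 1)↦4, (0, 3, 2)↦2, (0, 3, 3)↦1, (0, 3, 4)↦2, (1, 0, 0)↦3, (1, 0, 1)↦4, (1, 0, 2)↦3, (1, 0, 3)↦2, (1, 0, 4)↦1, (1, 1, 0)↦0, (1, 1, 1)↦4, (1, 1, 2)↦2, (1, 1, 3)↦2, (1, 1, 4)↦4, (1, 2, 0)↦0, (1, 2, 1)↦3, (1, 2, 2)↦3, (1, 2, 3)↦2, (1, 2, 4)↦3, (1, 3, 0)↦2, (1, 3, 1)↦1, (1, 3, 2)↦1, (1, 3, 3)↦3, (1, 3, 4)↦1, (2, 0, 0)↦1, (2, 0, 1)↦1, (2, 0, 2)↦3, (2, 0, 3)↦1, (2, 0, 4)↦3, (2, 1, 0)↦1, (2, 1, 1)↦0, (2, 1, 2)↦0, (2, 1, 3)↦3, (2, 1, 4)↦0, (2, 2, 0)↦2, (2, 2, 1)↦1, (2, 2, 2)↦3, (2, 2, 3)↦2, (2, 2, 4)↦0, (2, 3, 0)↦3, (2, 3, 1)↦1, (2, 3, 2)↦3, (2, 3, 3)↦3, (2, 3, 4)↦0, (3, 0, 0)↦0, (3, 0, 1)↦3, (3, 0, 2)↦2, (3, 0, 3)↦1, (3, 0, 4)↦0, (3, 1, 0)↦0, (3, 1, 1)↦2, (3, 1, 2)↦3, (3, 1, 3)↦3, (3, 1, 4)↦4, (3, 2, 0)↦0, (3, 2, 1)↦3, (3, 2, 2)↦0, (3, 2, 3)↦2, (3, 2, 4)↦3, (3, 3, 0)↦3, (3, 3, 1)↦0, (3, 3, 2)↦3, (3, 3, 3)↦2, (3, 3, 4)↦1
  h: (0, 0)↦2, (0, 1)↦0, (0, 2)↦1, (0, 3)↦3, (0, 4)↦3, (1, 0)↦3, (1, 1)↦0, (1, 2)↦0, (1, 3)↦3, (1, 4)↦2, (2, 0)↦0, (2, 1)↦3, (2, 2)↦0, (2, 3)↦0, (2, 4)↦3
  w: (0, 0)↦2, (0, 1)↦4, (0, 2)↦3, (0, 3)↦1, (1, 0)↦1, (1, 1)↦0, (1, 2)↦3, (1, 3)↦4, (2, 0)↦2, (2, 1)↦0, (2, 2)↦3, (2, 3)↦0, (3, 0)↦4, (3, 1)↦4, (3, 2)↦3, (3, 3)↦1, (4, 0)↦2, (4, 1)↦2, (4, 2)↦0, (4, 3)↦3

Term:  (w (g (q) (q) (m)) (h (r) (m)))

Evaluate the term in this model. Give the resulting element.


value = 0

  q = 1
  q = 1
  m = 4
  (g (q) (q) (m)) = g(1, 1, 4) = 4
  r = 1
  m = 4
  (h (r) (m)) = h(1, 4) = 2
  (w (g (q) (q) (m)) (h (r) (m))) = w(4, 2) = 0


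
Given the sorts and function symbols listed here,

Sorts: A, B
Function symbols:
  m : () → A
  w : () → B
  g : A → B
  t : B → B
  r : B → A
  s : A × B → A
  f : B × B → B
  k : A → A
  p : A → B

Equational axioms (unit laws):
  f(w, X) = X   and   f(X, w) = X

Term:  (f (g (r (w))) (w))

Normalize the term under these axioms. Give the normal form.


normal form = (g (r (w)))

1. (f (g (r (w))) (w))  →  (g (r (w)))


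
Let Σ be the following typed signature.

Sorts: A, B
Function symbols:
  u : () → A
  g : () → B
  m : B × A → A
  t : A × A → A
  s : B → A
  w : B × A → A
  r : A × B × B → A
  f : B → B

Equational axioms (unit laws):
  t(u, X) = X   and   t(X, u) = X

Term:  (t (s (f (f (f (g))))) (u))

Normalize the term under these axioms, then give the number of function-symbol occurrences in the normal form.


1. (t (s (f (f (f (g))))) (u))  →  (s (f (f (f (g)))))
normal form: (s (f (f (f (g)))))

size = 5


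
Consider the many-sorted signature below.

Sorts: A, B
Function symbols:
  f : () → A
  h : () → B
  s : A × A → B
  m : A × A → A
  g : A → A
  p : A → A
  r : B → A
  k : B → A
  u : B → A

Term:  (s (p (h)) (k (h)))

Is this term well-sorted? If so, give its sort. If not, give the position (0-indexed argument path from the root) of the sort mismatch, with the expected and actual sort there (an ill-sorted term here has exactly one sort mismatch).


ill-sorted at position [0, 0]: expected A, got B

    (h) : B
  (p (h)) : ✗ arg 0 at [0, 0] has sort B, expected A
    (h) : B
  (k (h)) : A


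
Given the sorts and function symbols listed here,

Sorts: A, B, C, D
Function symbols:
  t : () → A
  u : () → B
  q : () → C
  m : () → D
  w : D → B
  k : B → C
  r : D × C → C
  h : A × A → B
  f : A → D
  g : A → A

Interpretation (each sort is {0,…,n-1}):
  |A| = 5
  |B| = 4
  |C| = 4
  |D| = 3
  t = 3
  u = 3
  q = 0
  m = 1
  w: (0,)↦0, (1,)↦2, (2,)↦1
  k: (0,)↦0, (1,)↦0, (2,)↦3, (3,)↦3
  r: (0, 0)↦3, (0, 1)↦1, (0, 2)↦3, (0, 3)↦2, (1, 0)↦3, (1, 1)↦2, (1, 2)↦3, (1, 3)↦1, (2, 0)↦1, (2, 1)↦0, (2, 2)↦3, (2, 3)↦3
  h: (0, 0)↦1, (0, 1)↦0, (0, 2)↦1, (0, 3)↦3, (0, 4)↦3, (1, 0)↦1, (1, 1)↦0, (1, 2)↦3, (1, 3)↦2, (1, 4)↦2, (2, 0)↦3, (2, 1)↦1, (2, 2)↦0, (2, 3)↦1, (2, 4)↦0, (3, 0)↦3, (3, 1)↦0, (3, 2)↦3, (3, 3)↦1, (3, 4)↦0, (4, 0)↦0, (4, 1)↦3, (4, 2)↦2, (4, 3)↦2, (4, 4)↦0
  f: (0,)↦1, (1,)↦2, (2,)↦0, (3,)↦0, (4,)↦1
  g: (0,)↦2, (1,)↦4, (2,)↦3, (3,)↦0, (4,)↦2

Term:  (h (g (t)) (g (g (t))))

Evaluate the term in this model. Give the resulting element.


  t = 3
  (g (t)) = g(3,) = 0
  t = 3
  (g (t)) = g(3,) = 0
  (g (g (t))) = g(0,) = 2
  (h (g (t)) (g (g (t)))) = h(0, 2) = 1

value = 1


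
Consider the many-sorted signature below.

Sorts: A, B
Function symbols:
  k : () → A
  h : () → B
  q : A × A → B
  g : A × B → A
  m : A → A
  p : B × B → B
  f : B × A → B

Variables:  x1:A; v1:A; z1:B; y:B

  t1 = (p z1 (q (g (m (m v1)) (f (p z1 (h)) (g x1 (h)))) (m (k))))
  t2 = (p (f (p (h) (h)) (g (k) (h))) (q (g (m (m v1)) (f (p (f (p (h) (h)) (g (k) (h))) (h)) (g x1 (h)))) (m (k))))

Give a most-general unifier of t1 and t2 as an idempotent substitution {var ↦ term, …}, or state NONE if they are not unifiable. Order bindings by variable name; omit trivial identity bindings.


{z1 ↦ (f (p (h) (h)) (g (k) (h)))}


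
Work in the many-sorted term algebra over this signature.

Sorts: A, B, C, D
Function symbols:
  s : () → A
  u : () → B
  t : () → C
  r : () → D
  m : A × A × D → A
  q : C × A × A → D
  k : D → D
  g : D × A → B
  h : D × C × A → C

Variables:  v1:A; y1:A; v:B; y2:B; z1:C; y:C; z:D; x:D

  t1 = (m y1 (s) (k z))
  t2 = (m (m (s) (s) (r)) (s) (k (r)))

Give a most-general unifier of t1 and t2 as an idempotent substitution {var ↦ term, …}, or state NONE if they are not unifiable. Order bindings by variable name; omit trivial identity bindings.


{y1 ↦ (m (s) (s) (r)), z ↦ (r)}


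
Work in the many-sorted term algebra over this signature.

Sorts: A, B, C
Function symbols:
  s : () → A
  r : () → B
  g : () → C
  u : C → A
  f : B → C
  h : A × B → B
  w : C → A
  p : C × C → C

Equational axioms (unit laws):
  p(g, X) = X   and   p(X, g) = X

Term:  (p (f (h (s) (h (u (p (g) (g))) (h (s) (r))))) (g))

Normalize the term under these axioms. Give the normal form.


1. (p (f (h (s) (h (u (p (g) (g))) (h (s) (r))))) (g))  →  (f (h (s) (h (u (p (g) (g))) (h (s) (r)))))
2. (f (h (s) (h (u (p (g) (g))) (h (s) (r)))))  →  (f (h (s) (h (u (g)) (h (s) (r)))))

normal form = (f (h (s) (h (u (g)) (h (s) (r)))))


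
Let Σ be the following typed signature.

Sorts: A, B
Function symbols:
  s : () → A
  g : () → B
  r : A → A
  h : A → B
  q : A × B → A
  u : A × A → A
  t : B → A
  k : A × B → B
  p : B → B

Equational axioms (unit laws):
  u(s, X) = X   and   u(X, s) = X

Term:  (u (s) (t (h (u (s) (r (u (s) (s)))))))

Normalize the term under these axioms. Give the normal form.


normal form = (t (h (r (s))))

1. (u (s) (t (h (u (s) (r (u (s) (s)))))))  →  (t (h (u (s) (r (u (s) (s))))))
2. (t (h (u (s) (r (u (s) (s))))))  →  (t (h (r (u (s) (s)))))
3. (t (h (r (u (s) (s)))))  →  (t (h (r (s))))


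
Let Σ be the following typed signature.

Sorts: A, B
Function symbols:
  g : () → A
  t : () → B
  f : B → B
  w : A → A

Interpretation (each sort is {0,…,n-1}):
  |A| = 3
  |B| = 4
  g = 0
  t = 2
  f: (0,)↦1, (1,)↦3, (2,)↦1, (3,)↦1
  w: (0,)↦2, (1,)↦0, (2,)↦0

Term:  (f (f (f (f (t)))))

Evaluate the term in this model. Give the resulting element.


value = 3

  t = 2
  (f (t)) = f(2,) = 1
  (f (f (t))) = f(1,) = 3
  (f (f (f (t)))) = f(3,) = 1
  (f (f (f (f (t))))) = f(1,) = 3


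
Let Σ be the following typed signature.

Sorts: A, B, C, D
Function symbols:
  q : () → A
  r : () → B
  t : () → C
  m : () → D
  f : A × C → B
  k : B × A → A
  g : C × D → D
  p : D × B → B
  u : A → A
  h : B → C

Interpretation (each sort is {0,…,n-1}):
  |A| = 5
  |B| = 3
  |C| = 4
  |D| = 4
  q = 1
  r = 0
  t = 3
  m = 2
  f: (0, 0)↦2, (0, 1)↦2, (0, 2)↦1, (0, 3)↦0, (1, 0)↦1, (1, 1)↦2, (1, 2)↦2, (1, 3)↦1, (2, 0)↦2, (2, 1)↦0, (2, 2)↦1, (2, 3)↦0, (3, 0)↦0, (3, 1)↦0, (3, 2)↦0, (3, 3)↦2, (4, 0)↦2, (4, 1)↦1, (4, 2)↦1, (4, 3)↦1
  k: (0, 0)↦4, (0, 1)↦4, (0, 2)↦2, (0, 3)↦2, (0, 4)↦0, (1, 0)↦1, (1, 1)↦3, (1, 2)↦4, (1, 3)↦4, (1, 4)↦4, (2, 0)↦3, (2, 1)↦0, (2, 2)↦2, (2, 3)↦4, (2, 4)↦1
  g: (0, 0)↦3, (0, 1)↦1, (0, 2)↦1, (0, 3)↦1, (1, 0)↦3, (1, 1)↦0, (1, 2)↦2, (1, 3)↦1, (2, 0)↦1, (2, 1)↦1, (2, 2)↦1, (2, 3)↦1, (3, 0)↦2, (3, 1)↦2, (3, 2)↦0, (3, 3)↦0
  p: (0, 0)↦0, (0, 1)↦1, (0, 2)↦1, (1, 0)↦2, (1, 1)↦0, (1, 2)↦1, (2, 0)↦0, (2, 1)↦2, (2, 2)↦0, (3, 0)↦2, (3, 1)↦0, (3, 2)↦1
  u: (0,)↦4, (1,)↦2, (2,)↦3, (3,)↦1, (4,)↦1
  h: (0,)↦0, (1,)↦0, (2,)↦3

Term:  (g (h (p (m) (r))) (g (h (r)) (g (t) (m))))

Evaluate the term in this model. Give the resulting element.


value = 1

  m = 2
  r = 0
  (p (m) (r)) = p(2, 0) = 0
  (h (p (m) (r))) = h(0,) = 0
  r = 0
  (h (r)) = h(0,) = 0
  t = 3
  m = 2
  (g (t) (m)) = g(3, 2) = 0
  (g (h (r)) (g (t) (m))) = g(0, 0) = 3
  (g (h (p (m) (r))) (g (h (r)) (g (t) (m)))) = g(0, 3) = 1


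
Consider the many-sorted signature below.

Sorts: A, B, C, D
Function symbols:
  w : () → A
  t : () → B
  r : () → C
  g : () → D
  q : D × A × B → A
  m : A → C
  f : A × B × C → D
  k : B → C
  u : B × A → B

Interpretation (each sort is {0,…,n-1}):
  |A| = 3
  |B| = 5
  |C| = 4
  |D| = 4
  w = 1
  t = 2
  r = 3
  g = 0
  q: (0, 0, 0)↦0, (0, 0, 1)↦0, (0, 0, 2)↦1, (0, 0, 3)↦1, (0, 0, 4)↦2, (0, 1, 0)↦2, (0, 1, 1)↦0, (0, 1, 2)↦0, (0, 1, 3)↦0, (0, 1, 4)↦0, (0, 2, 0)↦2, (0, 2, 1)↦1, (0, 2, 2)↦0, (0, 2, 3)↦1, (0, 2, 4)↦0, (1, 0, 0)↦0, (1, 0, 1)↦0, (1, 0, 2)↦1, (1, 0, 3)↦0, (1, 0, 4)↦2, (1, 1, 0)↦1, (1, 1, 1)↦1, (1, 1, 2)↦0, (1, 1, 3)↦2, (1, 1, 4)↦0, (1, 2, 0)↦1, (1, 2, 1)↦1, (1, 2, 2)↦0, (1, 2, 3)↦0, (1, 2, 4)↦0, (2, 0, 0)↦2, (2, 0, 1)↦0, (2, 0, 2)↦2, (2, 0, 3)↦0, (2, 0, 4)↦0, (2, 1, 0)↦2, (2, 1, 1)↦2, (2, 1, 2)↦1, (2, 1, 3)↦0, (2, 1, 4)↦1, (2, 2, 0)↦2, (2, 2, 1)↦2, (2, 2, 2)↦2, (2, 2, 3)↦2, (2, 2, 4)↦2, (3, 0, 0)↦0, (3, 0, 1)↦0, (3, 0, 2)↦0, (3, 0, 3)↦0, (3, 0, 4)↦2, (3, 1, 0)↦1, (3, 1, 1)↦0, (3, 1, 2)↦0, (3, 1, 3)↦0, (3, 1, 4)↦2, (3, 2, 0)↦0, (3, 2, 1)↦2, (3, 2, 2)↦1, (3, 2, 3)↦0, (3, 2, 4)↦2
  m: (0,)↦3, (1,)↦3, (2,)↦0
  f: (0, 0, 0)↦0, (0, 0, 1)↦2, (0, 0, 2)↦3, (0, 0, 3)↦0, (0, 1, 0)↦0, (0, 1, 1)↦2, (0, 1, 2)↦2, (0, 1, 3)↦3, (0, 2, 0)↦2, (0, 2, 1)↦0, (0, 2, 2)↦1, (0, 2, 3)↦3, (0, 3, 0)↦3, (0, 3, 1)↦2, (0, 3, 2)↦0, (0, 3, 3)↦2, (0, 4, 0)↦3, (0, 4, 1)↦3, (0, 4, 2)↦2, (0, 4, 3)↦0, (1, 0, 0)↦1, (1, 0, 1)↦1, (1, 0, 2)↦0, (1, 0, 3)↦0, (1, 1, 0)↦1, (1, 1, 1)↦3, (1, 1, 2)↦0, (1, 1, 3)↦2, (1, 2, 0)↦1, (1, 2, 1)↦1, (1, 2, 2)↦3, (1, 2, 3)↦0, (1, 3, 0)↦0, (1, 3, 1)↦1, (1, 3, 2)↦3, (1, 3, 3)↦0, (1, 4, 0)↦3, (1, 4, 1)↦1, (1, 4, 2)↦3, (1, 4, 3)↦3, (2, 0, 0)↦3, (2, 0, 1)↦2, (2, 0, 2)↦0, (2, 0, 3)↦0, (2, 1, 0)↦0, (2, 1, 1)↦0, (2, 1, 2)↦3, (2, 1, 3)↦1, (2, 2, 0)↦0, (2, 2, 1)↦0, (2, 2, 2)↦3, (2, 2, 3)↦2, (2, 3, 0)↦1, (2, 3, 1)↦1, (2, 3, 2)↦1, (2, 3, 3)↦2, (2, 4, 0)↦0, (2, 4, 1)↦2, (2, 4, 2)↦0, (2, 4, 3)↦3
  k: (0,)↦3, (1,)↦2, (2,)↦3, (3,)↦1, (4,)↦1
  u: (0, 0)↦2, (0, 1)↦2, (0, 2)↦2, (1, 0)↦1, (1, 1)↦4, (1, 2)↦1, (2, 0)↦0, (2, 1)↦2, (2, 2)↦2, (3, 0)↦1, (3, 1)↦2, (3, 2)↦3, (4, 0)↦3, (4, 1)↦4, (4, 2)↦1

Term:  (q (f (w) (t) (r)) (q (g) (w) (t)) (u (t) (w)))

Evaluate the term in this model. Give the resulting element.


  w = 1
  t = 2
  r = 3
  (f (w) (t) (r)) = f(1, 2, 3) = 0
  g = 0
  w = 1
  t = 2
  (q (g) (w) (t)) = q(0, 1, 2) = 0
  t = 2
  w = 1
  (u (t) (w)) = u(2, 1) = 2
  (q (f (w) (t) (r)) (q (g) (w) (t)) (u (t) (w))) = q(0, 0, 2) = 1

value = 1


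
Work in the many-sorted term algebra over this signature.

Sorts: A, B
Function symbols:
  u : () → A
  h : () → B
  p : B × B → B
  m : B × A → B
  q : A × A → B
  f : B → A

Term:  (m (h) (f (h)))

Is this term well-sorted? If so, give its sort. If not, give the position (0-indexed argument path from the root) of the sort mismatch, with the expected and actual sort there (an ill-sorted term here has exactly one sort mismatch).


  (h) : B
    (h) : B
  (f (h)) : A
(m (h) (f (h))) : B

well-sorted; sort = B


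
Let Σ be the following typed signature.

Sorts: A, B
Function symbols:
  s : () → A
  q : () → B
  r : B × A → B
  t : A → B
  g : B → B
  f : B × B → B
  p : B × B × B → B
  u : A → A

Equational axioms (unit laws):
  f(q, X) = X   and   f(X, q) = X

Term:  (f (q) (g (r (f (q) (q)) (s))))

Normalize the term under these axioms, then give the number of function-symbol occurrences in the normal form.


size = 4

1. (f (q) (g (r (f (q) (q)) (s))))  →  (g (r (f (q) (q)) (s)))
2. (g (r (f (q) (q)) (s)))  →  (g (r (q) (s)))
normal form: (g (r (q) (s)))


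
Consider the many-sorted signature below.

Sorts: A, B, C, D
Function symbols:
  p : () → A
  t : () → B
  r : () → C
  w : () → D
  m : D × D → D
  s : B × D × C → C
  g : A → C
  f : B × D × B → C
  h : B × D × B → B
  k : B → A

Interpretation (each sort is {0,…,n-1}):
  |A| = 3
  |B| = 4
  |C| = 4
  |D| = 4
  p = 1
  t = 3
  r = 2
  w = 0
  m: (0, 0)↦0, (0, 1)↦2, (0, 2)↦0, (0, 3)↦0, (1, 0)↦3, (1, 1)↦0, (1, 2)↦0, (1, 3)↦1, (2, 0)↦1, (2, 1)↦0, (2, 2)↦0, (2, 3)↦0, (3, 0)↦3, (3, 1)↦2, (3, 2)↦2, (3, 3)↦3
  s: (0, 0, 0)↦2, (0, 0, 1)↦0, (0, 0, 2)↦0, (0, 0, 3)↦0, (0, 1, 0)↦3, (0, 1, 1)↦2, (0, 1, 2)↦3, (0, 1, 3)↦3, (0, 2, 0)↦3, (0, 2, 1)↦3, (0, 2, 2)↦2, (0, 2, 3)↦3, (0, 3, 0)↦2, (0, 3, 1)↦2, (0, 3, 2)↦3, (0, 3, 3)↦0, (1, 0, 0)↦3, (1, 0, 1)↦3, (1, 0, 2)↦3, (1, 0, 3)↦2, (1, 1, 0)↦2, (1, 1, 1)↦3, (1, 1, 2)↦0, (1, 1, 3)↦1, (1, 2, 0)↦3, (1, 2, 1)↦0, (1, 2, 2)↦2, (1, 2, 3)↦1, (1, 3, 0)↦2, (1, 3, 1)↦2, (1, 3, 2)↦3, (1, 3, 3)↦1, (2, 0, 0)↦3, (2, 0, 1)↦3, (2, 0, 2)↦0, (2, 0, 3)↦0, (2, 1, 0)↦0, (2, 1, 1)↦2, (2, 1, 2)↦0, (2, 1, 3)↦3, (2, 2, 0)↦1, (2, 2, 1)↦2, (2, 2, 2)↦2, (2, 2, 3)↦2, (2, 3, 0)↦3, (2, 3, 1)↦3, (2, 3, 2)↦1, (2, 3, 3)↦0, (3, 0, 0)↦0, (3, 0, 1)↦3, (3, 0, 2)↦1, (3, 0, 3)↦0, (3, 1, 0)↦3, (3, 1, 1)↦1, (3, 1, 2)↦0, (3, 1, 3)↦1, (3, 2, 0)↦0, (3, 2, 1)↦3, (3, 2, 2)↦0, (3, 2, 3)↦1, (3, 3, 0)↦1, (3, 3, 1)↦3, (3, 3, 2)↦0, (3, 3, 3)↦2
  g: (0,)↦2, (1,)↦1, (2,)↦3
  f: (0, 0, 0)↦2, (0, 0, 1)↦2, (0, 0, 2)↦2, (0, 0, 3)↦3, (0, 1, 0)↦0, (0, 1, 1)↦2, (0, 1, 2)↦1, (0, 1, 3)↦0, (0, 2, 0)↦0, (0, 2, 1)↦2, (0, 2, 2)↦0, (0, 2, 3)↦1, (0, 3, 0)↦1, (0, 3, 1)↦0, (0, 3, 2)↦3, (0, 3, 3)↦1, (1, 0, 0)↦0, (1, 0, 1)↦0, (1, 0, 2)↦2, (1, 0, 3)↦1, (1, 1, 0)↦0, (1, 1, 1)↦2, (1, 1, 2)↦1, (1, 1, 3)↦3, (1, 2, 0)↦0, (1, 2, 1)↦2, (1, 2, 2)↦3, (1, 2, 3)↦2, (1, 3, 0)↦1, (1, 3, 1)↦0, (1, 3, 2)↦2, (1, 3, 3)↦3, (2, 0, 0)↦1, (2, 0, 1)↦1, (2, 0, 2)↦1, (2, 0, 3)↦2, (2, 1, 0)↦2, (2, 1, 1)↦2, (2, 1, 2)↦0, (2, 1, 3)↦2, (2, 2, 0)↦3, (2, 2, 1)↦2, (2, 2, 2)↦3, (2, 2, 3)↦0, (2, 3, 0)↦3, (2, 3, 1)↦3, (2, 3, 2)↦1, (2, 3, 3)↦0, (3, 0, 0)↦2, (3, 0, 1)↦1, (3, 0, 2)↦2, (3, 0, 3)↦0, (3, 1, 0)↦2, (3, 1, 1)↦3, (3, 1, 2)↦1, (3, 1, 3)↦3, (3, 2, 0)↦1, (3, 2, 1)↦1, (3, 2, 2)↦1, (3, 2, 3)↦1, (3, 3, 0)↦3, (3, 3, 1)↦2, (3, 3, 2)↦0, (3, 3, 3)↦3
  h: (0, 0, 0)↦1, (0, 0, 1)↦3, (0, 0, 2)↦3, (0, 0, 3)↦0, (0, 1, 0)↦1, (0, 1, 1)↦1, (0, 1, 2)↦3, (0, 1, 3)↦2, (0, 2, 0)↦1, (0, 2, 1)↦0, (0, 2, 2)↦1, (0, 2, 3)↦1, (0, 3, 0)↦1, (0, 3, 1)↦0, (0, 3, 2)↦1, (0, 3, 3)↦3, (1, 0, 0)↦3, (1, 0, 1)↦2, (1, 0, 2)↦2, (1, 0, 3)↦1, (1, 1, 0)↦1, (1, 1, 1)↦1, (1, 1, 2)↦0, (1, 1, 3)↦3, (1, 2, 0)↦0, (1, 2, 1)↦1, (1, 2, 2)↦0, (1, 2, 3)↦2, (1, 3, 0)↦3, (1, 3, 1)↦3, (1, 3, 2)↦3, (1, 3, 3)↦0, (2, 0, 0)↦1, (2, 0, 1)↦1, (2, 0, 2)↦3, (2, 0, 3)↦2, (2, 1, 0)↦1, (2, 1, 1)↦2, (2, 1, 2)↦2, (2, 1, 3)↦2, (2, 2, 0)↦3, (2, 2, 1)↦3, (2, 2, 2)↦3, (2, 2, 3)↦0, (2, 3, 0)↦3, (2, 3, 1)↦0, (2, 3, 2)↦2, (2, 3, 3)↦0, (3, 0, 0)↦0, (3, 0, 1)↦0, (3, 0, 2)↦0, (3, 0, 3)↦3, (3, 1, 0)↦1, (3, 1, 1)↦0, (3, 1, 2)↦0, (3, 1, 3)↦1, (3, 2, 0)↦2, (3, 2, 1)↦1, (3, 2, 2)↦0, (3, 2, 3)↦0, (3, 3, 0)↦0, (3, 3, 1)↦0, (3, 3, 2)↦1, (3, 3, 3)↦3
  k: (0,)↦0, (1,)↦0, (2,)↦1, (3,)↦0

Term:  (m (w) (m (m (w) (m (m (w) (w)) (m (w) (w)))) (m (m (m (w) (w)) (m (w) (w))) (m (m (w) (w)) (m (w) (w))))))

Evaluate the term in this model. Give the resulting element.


value = 0

  w = 0
  w = 0
  w = 0
  w = 0
  (m (w) (w)) = m(0, 0) = 0
  w = 0
  w = 0
  (m (w) (w)) = m(0, 0) = 0
  (m (m (w) (w)) (m (w) (w))) = m(0, 0) = 0
  (m (w) (m (m (w) (w)) (m (w) (w)))) = m(0, 0) = 0
  w = 0
  w = 0
  (m (w) (w)) = m(0, 0) = 0
  w = 0
  w = 0
  (m (w) (w)) = m(0, 0) = 0
  (m (m (w) (w)) (m (w) (w))) = m(0, 0) = 0
  w = 0
  w = 0
  (m (w) (w)) = m(0, 0) = 0
  w = 0
  w = 0
  (m (w) (w)) = m(0, 0) = 0
  (m (m (w) (w)) (m (w) (w))) = m(0, 0) = 0
  (m (m (m (w) (w)) (m (w) (w))) (m (m (w) (w)) (m (w) (w)))) = m(0, 0) = 0
  (m (m (w) (m (m (w) (w)) (m (w) (w)))) (m (m (m (w) (w)) (m (w) (w))) (m (m (w) (w)) (m (w) (w))))) = m(0, 0) = 0
  (m (w) (m (m (w) (m (m (w) (w)) (m (w) (w)))) (m (m (m (w) (w)) (m (w) (w))) (m (m (w) (w)) (m (w) (w)))))) = m(0, 0) = 0


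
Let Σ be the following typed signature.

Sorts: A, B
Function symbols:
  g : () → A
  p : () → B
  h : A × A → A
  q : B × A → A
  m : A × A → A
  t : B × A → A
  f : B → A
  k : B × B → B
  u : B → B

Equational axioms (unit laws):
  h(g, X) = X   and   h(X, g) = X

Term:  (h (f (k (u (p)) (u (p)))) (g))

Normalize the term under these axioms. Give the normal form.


1. (h (f (k (u (p)) (u (p)))) (g))  →  (f (k (u (p)) (u (p))))

normal form = (f (k (u (p)) (u (p))))


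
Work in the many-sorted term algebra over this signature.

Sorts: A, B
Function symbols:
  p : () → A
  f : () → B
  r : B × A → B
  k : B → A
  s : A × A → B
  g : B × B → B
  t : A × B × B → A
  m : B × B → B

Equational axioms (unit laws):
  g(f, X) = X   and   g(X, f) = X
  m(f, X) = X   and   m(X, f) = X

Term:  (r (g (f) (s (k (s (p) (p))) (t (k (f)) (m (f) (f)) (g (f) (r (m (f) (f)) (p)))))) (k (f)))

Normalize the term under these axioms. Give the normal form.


1. (r (g (f) (s (k (s (p) (p))) (t (k (f)) (m (f) (f)) (g (f) (r (m (f) (f)) (p)))))) (k (f)))  →  (r (s (k (s (p) (p))) (t (k (f)) (m (f) (f)) (g (f) (r (m (f) (f)) (p))))) (k (f)))
2. (r (s (k (s (p) (p))) (t (k (f)) (m (f) (f)) (g (f) (r (m (f) (f)) (p))))) (k (f)))  →  (r (s (k (s (p) (p))) (t (k (f)) (f) (g (f) (r (m (f) (f)) (p))))) (k (f)))
3. (r (s (k (s (p) (p))) (t (k (f)) (f) (g (f) (r (m (f) (f)) (p))))) (k (f)))  →  (r (s (k (s (p) (p))) (t (k (f)) (f) (r (m (f) (f)) (p)))) (k (f)))
4. (r (s (k (s (p) (p))) (t (k (f)) (f) (r (m (f) (f)) (p)))) (k (f)))  →  (r (s (k (s (p) (p))) (t (k (f)) (f) (r (f) (p)))) (k (f)))

normal form = (r (s (k (s (p) (p))) (t (k (f)) (f) (r (f) (p)))) (k (f)))


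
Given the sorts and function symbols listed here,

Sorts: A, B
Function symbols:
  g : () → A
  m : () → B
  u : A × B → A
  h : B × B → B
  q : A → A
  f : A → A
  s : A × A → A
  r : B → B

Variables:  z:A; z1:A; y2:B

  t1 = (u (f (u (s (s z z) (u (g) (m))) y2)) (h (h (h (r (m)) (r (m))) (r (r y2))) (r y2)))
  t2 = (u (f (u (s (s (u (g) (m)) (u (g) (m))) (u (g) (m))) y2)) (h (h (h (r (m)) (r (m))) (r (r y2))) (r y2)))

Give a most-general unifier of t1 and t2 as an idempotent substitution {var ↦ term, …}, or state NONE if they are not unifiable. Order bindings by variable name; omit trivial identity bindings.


{z ↦ (u (g) (m))}
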